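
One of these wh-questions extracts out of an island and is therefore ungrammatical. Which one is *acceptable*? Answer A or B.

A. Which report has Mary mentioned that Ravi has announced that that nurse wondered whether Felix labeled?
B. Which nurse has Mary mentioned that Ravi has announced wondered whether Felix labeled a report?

In A, the wh-phrase is extracted from inside a wh-island (introduced by "whether"), which blocks movement.
In B, the extraction path crosses only that-complement boundaries, which are transparent.
So B is grammatical.

B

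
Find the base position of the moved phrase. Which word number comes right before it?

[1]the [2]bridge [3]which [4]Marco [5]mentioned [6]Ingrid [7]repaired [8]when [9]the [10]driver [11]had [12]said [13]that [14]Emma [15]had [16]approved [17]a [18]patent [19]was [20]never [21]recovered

The displaced element is "the bridge" (word 2).
It is linked across 1 clause boundary (Ø).
It functions as the direct object of "repaired", so the gap sits immediately after word 7 ("repaired").
Base order: Marco mentioned Ingrid repaired the bridge when the driver had said that Emma had approved a patent.

7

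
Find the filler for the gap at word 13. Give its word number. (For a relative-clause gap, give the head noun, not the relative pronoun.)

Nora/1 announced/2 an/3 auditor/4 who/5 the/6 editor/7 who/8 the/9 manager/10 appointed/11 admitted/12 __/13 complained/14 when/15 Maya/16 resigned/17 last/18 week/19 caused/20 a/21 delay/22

The gap at 13 is the subject of "complained", inside a relative clause.
The relative pronoun is "who" (word 5); it is bound by the head noun immediately before it.
Its filler is the head noun "auditor", at word 4.

4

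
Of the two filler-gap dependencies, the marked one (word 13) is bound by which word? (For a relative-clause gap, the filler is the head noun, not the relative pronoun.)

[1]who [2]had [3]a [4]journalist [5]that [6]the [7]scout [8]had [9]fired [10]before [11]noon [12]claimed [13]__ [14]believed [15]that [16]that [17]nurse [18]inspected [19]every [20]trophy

The marked gap is the subject of "believed".
Its filler is the fronted wh-phrase "who", at word 1.
(The other dependency links word 4 to a gap after word 9.)

1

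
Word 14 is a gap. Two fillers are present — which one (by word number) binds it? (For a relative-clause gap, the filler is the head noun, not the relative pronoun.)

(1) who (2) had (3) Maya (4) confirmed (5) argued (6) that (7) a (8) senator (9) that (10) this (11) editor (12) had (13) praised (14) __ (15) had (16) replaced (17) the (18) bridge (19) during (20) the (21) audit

The marked gap is inside the relative clause, the direct object of "praised".
Its filler is the head noun "senator" (via "that"), at word 8.
(The other dependency links word 1 to a gap after word 4.)

8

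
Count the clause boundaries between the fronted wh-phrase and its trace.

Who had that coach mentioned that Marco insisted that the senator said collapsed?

3

"who" is extracted from the subject of "collapsed".
Boundaries crossed, outermost first: [that], [that], [Ø] — 3 in total.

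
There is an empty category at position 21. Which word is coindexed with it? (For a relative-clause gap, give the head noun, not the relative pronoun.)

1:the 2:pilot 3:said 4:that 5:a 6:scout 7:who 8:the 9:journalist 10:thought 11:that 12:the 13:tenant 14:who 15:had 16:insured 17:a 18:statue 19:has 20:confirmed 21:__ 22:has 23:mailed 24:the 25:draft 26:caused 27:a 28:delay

6

The gap at 21 is the subject of "mailed", inside a relative clause.
The relative pronoun is "who" (word 7); it is bound by the head noun immediately before it.
Its filler is the head noun "scout", at word 6.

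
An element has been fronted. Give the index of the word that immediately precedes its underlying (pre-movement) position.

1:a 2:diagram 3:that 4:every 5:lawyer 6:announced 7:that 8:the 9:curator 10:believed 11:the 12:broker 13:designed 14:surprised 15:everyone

The displaced element is "a diagram" (word 2).
It is linked across 2 clause boundaries (that → Ø).
It functions as the direct object of "designed", so the gap sits immediately after word 13 ("designed").
Base order: Every lawyer announced that the curator believed the broker designed a diagram.

13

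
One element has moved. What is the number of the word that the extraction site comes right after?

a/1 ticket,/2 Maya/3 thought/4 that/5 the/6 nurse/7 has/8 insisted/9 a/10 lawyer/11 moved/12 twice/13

The displaced element is "a ticket" (word 2).
It is linked across 2 clause boundaries (that → Ø).
It functions as the direct object of "moved", so the gap sits immediately after word 12 ("moved").
Base order: Maya thought that the nurse has insisted a lawyer moved a ticket twice.

12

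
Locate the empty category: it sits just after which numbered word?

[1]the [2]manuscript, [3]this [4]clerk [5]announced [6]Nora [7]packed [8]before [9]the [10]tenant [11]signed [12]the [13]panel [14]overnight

The displaced element is "the manuscript" (word 2).
It is linked across 1 clause boundary (Ø).
It functions as the direct object of "packed", so the gap sits immediately after word 7 ("packed").
Base order: This clerk announced Nora packed the manuscript before the tenant signed the panel overnight.

7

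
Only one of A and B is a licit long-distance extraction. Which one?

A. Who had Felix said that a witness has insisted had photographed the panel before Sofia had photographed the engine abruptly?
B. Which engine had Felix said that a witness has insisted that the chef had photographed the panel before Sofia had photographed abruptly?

In B, the wh-phrase is extracted from inside an adjunct island (introduced by "before"), which blocks movement.
In A, the extraction path crosses only that-complement boundaries, which are transparent.
So A is grammatical.

A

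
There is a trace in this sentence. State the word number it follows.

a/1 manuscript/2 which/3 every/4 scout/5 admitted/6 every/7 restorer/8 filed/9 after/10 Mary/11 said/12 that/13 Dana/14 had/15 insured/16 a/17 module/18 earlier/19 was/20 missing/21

The displaced element is "a manuscript" (word 2).
It is linked across 1 clause boundary (Ø).
It functions as the direct object of "filed", so the gap sits immediately after word 9 ("filed").
Base order: Every scout admitted every restorer filed a manuscript after Mary said that Dana had insured a module earlier.

9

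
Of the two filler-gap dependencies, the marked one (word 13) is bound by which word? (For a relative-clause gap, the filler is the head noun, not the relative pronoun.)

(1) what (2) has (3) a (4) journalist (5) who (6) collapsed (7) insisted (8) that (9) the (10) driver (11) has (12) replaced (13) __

The marked gap is the direct object of "replaced".
Its filler is the fronted wh-phrase "what", at word 1.
(The other dependency links word 4 to a gap after word 5.)

1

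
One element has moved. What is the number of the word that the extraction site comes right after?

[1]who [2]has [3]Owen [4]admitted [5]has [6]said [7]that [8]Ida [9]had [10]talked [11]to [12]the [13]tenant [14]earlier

4

The displaced element is "who" (word 1).
It is linked across 1 clause boundary (Ø).
It functions as the subject of "said", so the gap sits immediately after word 4 ("admitted").
Base order: Owen has admitted that who has said that Ida had talked to the tenant earlier.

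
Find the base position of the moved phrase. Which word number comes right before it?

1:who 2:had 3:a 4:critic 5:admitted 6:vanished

The displaced element is "who" (word 1).
It is linked across 1 clause boundary (Ø).
It functions as the subject of "vanished", so the gap sits immediately after word 5 ("admitted").
Base order: A critic had admitted that who vanished.

5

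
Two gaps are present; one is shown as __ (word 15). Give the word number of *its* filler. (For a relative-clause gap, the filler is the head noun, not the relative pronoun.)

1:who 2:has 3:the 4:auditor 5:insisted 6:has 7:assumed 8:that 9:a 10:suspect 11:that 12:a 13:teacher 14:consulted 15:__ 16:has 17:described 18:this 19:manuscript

The marked gap is inside the relative clause, the direct object of "consulted".
Its filler is the head noun "suspect" (via "that"), at word 10.
(The other dependency links word 1 to a gap after word 5.)

10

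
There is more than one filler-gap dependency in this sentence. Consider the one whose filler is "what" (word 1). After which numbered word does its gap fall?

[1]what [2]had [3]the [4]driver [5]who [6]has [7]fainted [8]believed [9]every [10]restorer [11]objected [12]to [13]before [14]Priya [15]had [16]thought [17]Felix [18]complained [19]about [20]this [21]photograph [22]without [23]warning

The displaced element is "what" (word 1).
It is linked across 1 clause boundary (Ø).
It functions as the object of the preposition "to" of "objected", so the gap sits immediately after word 12 ("to").
Base order: The driver who has fainted had believed every restorer objected to what before Priya had thought Felix complained about this photograph without warning.

12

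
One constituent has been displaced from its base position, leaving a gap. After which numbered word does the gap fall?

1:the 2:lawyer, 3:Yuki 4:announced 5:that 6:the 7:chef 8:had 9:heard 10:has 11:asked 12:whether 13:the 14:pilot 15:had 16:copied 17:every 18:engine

9

The displaced element is "the lawyer" (word 2).
It is linked across 2 clause boundaries (that → Ø).
It functions as the subject of "asked", so the gap sits immediately after word 9 ("heard").
Base order: Yuki announced that the chef had heard that the lawyer has asked whether the pilot had copied every engine.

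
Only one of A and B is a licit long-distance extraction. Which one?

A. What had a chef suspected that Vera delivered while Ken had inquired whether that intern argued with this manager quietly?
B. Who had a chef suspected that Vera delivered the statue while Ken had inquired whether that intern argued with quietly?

In B, the wh-phrase is extracted from inside an adjunct island (introduced by "while"), which blocks movement.
In A, the extraction path crosses only that-complement boundaries, which are transparent.
So A is grammatical.

A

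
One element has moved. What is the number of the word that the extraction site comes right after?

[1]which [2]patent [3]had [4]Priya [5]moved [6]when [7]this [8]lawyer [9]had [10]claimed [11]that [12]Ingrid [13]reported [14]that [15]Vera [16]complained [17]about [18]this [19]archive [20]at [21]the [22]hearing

5

The displaced element is "which patent" (word 2).
It functions as the direct object of "moved", so the gap sits immediately after word 5 ("moved").
Base order: Priya had moved which patent when this lawyer had claimed that Ingrid reported that Vera complained about this archive at the hearing.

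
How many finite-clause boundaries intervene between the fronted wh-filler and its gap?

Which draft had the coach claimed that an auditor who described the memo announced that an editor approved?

2

"which draft" is extracted from the object of "approved".
Boundaries crossed, outermost first: [that], [that] — 2 in total.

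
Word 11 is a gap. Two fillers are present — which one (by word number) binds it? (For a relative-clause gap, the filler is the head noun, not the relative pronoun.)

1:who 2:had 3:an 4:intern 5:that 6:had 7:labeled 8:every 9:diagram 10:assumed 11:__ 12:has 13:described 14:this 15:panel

1

The marked gap is the subject of "described".
Its filler is the fronted wh-phrase "who", at word 1.
(The other dependency links word 4 to a gap after word 5.)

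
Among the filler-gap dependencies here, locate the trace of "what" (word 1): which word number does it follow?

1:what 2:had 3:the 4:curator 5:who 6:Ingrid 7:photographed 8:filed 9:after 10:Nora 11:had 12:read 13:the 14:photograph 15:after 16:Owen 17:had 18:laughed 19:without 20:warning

8

The displaced element is "what" (word 1).
It functions as the direct object of "filed", so the gap sits immediately after word 8 ("filed").
Base order: The curator who Ingrid photographed had filed what after Nora had read the photograph after Owen had laughed without warning.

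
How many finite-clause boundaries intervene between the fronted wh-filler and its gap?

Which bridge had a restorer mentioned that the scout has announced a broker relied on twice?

2

"which bridge" is extracted from the PP object of "relied".
Boundaries crossed, outermost first: [that], [Ø] — 2 in total.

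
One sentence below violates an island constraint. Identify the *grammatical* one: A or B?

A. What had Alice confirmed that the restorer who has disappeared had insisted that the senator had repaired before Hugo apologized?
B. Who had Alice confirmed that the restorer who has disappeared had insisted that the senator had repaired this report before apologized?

In B, the wh-phrase is extracted from inside an adjunct island (introduced by "before"), which blocks movement.
In A, the extraction path crosses only that-complement boundaries, which are transparent.
So A is grammatical.

A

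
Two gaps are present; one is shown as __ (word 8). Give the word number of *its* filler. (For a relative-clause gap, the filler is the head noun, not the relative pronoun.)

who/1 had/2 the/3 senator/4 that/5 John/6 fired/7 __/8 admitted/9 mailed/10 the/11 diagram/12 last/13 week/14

The marked gap is inside the relative clause, the direct object of "fired".
Its filler is the head noun "senator" (via "that"), at word 4.
(The other dependency links word 1 to a gap after word 9.)

4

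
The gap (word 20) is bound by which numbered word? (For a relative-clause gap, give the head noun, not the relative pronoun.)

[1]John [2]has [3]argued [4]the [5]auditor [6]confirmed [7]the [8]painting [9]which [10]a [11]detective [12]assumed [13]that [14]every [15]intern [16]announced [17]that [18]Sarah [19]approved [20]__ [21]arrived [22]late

8

The gap at 20 is the object of "approved", inside a relative clause.
The relative pronoun is "which" (word 9); it is bound by the head noun immediately before it.
Its filler is the head noun "painting", at word 8.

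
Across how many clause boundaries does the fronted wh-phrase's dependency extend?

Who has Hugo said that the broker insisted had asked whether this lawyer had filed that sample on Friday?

"who" is extracted from the subject of "asked".
Boundaries crossed, outermost first: [that], [Ø] — 2 in total.

2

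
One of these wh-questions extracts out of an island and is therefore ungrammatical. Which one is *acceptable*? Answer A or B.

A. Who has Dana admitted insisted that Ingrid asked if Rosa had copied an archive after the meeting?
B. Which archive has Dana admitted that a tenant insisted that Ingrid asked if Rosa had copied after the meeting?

In B, the wh-phrase is extracted from inside a wh-island (introduced by "if"), which blocks movement.
In A, the extraction path crosses only that-complement boundaries, which are transparent.
So A is grammatical.

A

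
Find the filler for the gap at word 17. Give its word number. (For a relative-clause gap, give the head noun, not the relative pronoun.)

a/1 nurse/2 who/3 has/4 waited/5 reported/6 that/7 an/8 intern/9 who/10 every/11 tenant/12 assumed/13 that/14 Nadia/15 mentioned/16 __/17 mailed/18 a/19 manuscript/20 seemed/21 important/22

The gap at 17 is the subject of "mailed", inside a relative clause.
The relative pronoun is "who" (word 10); it is bound by the head noun immediately before it.
Its filler is the head noun "intern", at word 9.

9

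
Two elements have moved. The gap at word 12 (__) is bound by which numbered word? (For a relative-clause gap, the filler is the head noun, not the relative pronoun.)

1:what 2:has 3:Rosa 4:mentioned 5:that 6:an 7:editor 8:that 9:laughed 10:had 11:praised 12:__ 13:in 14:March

The marked gap is the direct object of "praised".
Its filler is the fronted wh-phrase "what", at word 1.
(The other dependency links word 7 to a gap after word 8.)

1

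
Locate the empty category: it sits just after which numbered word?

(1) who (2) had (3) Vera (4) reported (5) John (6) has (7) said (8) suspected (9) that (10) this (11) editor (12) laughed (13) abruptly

7

The displaced element is "who" (word 1).
It is linked across 2 clause boundaries (Ø → Ø).
It functions as the subject of "suspected", so the gap sits immediately after word 7 ("said").
Base order: Vera had reported John has said that who suspected that this editor laughed abruptly.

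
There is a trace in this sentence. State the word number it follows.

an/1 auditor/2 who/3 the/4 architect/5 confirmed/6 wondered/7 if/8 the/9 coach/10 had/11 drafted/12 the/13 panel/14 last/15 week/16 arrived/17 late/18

6

The displaced element is "an auditor" (word 2).
It is linked across 1 clause boundary (Ø).
It functions as the subject of "wondered", so the gap sits immediately after word 6 ("confirmed").
Base order: The architect confirmed that an auditor wondered if the coach had drafted the panel last week.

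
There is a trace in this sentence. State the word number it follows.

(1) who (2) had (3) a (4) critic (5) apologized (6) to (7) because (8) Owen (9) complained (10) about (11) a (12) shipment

The displaced element is "who" (word 1).
It functions as the object of the preposition "to" of "apologized", so the gap sits immediately after word 6 ("to").
Base order: A critic had apologized to who because Owen complained about a shipment.

6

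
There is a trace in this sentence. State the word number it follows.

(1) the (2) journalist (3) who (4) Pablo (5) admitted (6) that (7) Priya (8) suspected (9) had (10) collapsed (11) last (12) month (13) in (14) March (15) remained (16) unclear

8

The displaced element is "the journalist" (word 2).
It is linked across 2 clause boundaries (that → Ø).
It functions as the subject of "collapsed", so the gap sits immediately after word 8 ("suspected").
Base order: Pablo admitted that Priya suspected the journalist had collapsed last month in March.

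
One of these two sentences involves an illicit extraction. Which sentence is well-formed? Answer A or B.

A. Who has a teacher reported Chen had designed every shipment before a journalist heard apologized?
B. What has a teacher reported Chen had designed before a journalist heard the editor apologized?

In A, the wh-phrase is extracted from inside an adjunct island (introduced by "before"), which blocks movement.
In B, the extraction path crosses only that-complement boundaries, which are transparent.
So B is grammatical.

B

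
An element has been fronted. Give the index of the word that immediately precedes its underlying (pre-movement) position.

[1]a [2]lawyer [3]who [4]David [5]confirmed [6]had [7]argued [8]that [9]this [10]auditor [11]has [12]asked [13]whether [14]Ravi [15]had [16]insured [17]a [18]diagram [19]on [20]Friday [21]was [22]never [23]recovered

The displaced element is "a lawyer" (word 2).
It is linked across 1 clause boundary (Ø).
It functions as the subject of "argued", so the gap sits immediately after word 5 ("confirmed").
Base order: David confirmed that a lawyer had argued that this auditor has asked whether Ravi had insured a diagram on Friday.

5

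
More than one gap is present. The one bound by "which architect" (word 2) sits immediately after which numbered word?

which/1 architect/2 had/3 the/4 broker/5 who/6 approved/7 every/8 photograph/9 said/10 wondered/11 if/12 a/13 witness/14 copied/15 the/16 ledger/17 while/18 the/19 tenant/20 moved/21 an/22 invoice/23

10

The displaced element is "which architect" (word 2).
It is linked across 1 clause boundary (Ø).
It functions as the subject of "wondered", so the gap sits immediately after word 10 ("said").
Base order: The broker who approved every photograph had said which architect wondered if a witness copied the ledger while the tenant moved an invoice.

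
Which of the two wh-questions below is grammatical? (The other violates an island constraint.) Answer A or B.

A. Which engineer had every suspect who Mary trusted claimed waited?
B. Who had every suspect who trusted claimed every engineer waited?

In B, the wh-phrase is extracted from inside a complex-NP island (relative clause) (introduced by "who"), which blocks movement.
In A, the extraction path crosses only that-complement boundaries, which are transparent.
So A is grammatical.

A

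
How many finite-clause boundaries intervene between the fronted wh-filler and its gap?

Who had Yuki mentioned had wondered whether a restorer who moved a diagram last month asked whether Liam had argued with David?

1

"who" is extracted from the subject of "wondered".
Boundaries crossed, outermost first: [Ø] — 1 in total.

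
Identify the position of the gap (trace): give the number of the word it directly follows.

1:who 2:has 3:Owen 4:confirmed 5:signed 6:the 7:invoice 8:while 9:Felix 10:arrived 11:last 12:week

The displaced element is "who" (word 1).
It is linked across 1 clause boundary (Ø).
It functions as the subject of "signed", so the gap sits immediately after word 4 ("confirmed").
Base order: Owen has confirmed that who signed the invoice while Felix arrived last week.

4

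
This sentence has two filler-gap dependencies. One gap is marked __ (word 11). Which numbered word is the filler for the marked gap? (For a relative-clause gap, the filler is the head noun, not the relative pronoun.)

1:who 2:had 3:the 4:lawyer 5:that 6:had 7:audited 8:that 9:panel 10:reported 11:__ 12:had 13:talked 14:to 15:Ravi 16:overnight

1

The marked gap is the subject of "talked".
Its filler is the fronted wh-phrase "who", at word 1.
(The other dependency links word 4 to a gap after word 5.)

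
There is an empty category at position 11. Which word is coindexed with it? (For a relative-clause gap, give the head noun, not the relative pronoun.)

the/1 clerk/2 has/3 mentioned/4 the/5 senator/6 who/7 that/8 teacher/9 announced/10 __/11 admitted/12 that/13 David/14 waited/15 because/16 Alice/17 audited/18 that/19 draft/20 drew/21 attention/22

6

The gap at 11 is the subject of "admitted", inside a relative clause.
The relative pronoun is "who" (word 7); it is bound by the head noun immediately before it.
Its filler is the head noun "senator", at word 6.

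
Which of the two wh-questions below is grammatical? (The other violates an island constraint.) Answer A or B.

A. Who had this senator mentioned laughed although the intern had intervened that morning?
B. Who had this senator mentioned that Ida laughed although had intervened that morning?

A

In B, the wh-phrase is extracted from inside an adjunct island (introduced by "although"), which blocks movement.
In A, the extraction path crosses only that-complement boundaries, which are transparent.
So A is grammatical.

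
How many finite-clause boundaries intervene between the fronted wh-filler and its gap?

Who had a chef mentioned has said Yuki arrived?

"who" is extracted from the subject of "said".
Boundaries crossed, outermost first: [Ø] — 1 in total.

1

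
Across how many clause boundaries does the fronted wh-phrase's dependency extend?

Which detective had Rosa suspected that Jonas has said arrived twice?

2

"which detective" is extracted from the subject of "arrived".
Boundaries crossed, outermost first: [that], [Ø] — 2 in total.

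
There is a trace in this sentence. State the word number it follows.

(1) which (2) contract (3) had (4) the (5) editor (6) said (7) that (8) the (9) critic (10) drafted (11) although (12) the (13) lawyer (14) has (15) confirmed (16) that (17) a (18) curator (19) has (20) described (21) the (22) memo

The displaced element is "which contract" (word 2).
It is linked across 1 clause boundary (that).
It functions as the direct object of "drafted", so the gap sits immediately after word 10 ("drafted").
Base order: The editor had said that the critic drafted which contract although the lawyer has confirmed that a curator has described the memo.

10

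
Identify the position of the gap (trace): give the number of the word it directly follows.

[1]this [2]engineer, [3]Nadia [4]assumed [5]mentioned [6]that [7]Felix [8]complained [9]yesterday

The displaced element is "this engineer" (word 2).
It is linked across 1 clause boundary (Ø).
It functions as the subject of "mentioned", so the gap sits immediately after word 4 ("assumed").
Base order: Nadia assumed that this engineer mentioned that Felix complained yesterday.

4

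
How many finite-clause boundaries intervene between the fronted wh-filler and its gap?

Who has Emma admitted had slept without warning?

1

"who" is extracted from the subject of "slept".
Boundaries crossed, outermost first: [Ø] — 1 in total.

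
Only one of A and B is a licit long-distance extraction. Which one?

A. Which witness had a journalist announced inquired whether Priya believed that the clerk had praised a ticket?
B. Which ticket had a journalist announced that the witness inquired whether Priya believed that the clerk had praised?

In B, the wh-phrase is extracted from inside a wh-island (introduced by "whether"), which blocks movement.
In A, the extraction path crosses only that-complement boundaries, which are transparent.
So A is grammatical.

A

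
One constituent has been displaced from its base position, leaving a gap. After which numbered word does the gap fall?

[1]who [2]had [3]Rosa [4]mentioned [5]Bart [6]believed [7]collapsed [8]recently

The displaced element is "who" (word 1).
It is linked across 2 clause boundaries (Ø → Ø).
It functions as the subject of "collapsed", so the gap sits immediately after word 6 ("believed").
Base order: Rosa had mentioned Bart believed that who collapsed recently.

6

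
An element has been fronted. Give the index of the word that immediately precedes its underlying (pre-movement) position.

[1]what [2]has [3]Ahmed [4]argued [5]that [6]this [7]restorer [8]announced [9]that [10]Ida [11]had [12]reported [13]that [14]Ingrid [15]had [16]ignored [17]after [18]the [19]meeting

16

The displaced element is "what" (word 1).
It is linked across 3 clause boundaries (that → that → that).
It functions as the direct object of "ignored", so the gap sits immediately after word 16 ("ignored").
Base order: Ahmed has argued that this restorer announced that Ida had reported that Ingrid had ignored what after the meeting.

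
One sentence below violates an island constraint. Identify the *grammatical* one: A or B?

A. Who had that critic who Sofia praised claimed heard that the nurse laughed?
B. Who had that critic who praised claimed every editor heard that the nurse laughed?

In B, the wh-phrase is extracted from inside a complex-NP island (relative clause) (introduced by "who"), which blocks movement.
In A, the extraction path crosses only that-complement boundaries, which are transparent.
So A is grammatical.

A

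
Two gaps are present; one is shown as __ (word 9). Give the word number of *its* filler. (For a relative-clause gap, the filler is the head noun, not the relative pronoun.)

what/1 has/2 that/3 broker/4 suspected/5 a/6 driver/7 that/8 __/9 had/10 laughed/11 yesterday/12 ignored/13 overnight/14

7

The marked gap is inside the relative clause, the subject of "laughed".
Its filler is the head noun "driver" (via "that"), at word 7.
(The other dependency links word 1 to a gap after word 13.)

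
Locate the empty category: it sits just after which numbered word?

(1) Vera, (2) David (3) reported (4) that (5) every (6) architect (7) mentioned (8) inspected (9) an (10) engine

The displaced element is "Vera" (word 1).
It is linked across 2 clause boundaries (that → Ø).
It functions as the subject of "inspected", so the gap sits immediately after word 7 ("mentioned").
Base order: David reported that every architect mentioned Vera inspected an engine.

7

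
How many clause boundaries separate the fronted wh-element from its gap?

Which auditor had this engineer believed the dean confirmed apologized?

"which auditor" is extracted from the subject of "apologized".
Boundaries crossed, outermost first: [Ø], [Ø] — 2 in total.

2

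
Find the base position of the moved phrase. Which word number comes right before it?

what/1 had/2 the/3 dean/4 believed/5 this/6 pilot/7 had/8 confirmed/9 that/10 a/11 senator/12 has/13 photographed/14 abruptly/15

14

The displaced element is "what" (word 1).
It is linked across 2 clause boundaries (Ø → that).
It functions as the direct object of "photographed", so the gap sits immediately after word 14 ("photographed").
Base order: The dean had believed this pilot had confirmed that a senator has photographed what abruptly.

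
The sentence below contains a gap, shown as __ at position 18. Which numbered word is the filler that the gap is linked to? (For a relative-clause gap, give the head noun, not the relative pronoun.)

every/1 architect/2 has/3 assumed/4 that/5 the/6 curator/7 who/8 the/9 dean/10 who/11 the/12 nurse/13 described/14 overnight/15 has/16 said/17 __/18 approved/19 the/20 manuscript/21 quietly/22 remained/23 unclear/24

7

The gap at 18 is the subject of "approved", inside a relative clause.
The relative pronoun is "who" (word 8); it is bound by the head noun immediately before it.
Its filler is the head noun "curator", at word 7.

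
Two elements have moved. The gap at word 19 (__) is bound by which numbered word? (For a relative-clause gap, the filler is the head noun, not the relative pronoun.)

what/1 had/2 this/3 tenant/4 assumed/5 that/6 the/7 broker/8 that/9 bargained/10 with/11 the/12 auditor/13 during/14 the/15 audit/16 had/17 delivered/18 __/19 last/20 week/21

The marked gap is the direct object of "delivered".
Its filler is the fronted wh-phrase "what", at word 1.
(The other dependency links word 8 to a gap after word 9.)

1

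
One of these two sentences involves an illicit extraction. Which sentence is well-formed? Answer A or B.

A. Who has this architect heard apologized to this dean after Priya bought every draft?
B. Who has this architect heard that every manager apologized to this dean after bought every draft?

In B, the wh-phrase is extracted from inside an adjunct island (introduced by "after"), which blocks movement.
In A, the extraction path crosses only that-complement boundaries, which are transparent.
So A is grammatical.

A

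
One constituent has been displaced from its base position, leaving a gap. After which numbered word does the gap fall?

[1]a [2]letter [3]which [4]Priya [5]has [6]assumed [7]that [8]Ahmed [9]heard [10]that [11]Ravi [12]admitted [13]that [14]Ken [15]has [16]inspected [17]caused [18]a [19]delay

16

The displaced element is "a letter" (word 2).
It is linked across 3 clause boundaries (that → that → that).
It functions as the direct object of "inspected", so the gap sits immediately after word 16 ("inspected").
Base order: Priya has assumed that Ahmed heard that Ravi admitted that Ken has inspected a letter.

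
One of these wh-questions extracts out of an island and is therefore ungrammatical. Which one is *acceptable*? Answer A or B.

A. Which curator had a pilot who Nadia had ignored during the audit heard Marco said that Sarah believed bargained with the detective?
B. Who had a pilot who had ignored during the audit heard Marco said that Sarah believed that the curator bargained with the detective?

In B, the wh-phrase is extracted from inside a complex-NP island (relative clause) (introduced by "who"), which blocks movement.
In A, the extraction path crosses only that-complement boundaries, which are transparent.
So A is grammatical.

A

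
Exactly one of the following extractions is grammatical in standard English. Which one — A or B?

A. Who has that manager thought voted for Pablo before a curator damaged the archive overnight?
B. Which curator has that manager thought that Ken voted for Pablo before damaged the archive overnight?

A

In B, the wh-phrase is extracted from inside an adjunct island (introduced by "before"), which blocks movement.
In A, the extraction path crosses only that-complement boundaries, which are transparent.
So A is grammatical.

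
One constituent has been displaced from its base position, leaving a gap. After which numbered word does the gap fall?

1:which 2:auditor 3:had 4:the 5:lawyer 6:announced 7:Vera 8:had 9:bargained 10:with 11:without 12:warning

10

The displaced element is "which auditor" (word 2).
It is linked across 1 clause boundary (Ø).
It functions as the object of the preposition "with" of "bargained", so the gap sits immediately after word 10 ("with").
Base order: The lawyer had announced Vera had bargained with which auditor without warning.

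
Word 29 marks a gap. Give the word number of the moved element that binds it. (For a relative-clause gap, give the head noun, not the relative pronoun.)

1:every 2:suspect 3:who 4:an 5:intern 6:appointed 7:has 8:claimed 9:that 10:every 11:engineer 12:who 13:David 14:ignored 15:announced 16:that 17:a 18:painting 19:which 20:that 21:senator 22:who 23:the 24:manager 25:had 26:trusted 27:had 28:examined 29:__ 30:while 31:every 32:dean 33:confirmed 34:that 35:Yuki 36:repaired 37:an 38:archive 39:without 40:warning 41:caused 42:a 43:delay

18

The gap at 29 is the object of "examined", inside a relative clause.
The relative pronoun is "which" (word 19); it is bound by the head noun immediately before it.
Its filler is the head noun "painting", at word 18.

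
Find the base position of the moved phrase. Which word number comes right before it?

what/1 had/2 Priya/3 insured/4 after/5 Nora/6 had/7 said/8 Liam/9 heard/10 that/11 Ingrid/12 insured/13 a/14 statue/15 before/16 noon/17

4

The displaced element is "what" (word 1).
It functions as the direct object of "insured", so the gap sits immediately after word 4 ("insured").
Base order: Priya had insured what after Nora had said Liam heard that Ingrid insured a statue before noon.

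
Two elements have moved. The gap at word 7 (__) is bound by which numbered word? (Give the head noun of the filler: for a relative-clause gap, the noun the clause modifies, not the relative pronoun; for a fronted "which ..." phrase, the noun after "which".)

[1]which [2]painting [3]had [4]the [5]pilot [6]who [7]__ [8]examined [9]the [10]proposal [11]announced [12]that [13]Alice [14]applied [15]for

5

The marked gap is inside the relative clause, the subject of "examined".
Its filler is the head noun "pilot" (via "who"), at word 5.
(The other dependency links word 2 to a gap after word 15.)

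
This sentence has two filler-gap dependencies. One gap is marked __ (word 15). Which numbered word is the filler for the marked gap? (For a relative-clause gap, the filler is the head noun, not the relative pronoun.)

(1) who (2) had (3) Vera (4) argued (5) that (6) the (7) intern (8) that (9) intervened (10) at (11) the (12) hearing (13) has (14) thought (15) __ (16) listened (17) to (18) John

1

The marked gap is the subject of "listened".
Its filler is the fronted wh-phrase "who", at word 1.
(The other dependency links word 7 to a gap after word 8.)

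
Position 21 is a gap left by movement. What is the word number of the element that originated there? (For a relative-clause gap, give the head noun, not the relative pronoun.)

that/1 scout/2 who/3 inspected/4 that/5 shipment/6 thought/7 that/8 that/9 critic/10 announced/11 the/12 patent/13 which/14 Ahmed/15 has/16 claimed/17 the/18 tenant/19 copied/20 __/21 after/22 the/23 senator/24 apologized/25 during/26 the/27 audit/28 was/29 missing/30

The gap at 21 is the object of "copied", inside a relative clause.
The relative pronoun is "which" (word 14); it is bound by the head noun immediately before it.
Its filler is the head noun "patent", at word 13.

13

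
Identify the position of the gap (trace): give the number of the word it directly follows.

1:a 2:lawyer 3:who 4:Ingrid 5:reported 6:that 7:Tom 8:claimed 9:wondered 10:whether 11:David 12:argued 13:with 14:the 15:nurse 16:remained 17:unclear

The displaced element is "a lawyer" (word 2).
It is linked across 2 clause boundaries (that → Ø).
It functions as the subject of "wondered", so the gap sits immediately after word 8 ("claimed").
Base order: Ingrid reported that Tom claimed that a lawyer wondered whether David argued with the nurse.

8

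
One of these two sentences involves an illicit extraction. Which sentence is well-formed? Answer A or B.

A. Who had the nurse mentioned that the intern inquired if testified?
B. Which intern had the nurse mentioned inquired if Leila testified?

B

In A, the wh-phrase is extracted from inside a wh-island (introduced by "if"), which blocks movement.
In B, the extraction path crosses only that-complement boundaries, which are transparent.
So B is grammatical.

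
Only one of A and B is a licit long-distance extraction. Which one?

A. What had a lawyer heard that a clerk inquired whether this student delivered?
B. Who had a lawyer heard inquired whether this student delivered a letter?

B

In A, the wh-phrase is extracted from inside a wh-island (introduced by "whether"), which blocks movement.
In B, the extraction path crosses only that-complement boundaries, which are transparent.
So B is grammatical.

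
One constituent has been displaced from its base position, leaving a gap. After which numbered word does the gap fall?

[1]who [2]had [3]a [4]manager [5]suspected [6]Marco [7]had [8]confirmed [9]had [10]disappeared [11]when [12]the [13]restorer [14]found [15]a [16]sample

The displaced element is "who" (word 1).
It is linked across 2 clause boundaries (Ø → Ø).
It functions as the subject of "disappeared", so the gap sits immediately after word 8 ("confirmed").
Base order: A manager had suspected Marco had confirmed who had disappeared when the restorer found a sample.

8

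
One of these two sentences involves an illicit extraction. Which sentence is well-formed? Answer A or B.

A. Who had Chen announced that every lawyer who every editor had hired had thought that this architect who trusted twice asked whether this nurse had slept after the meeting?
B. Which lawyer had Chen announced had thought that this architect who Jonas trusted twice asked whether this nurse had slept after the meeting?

In A, the wh-phrase is extracted from inside a complex-NP island (relative clause) (introduced by "who"), which blocks movement.
In B, the extraction path crosses only that-complement boundaries, which are transparent.
So B is grammatical.

B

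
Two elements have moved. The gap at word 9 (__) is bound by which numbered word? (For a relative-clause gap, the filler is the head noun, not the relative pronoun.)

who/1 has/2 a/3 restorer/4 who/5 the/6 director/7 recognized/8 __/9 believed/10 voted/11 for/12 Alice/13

4

The marked gap is inside the relative clause, the direct object of "recognized".
Its filler is the head noun "restorer" (via "who"), at word 4.
(The other dependency links word 1 to a gap after word 10.)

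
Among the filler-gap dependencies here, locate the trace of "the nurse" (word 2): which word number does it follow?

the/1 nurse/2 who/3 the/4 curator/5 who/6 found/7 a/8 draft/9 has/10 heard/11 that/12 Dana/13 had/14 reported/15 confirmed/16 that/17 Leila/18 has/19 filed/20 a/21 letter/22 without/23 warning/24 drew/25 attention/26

The displaced element is "the nurse" (word 2).
It is linked across 2 clause boundaries (that → Ø).
It functions as the subject of "confirmed", so the gap sits immediately after word 15 ("reported").
Base order: The curator who found a draft has heard that Dana had reported that the nurse confirmed that Leila has filed a letter without warning.

15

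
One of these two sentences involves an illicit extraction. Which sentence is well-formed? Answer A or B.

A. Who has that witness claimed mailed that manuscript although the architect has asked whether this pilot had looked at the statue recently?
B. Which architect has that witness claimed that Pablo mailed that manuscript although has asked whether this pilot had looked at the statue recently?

In B, the wh-phrase is extracted from inside an adjunct island (introduced by "although"), which blocks movement.
In A, the extraction path crosses only that-complement boundaries, which are transparent.
So A is grammatical.

A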